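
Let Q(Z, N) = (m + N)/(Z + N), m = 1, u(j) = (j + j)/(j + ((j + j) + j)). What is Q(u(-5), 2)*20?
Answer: 24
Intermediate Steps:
u(j) = ½ (u(j) = (2*j)/(j + (2*j + j)) = (2*j)/(j + 3*j) = (2*j)/((4*j)) = (2*j)*(1/(4*j)) = ½)
Q(Z, N) = (1 + N)/(N + Z) (Q(Z, N) = (1 + N)/(Z + N) = (1 + N)/(N + Z))
Q(u(-5), 2)*20 = ((1 + 2)/(2 + ½))*20 = (3/(5/2))*20 = ((⅖)*3)*20 = (6/5)*20 = 24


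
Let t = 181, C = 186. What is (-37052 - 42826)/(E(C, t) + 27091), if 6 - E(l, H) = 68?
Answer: -79878/27029 ≈ -2.9553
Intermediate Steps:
E(l, H) = -62 (E(l, H) = 6 - 1*68 = 6 - 68 = -62)
(-37052 - 42826)/(E(C, t) + 27091) = (-37052 - 42826)/(-62 + 27091) = -79878/27029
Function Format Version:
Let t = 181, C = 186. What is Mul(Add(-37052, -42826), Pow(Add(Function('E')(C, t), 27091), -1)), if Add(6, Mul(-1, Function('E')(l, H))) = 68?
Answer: Rational(-79878, 27029) ≈ -2.9553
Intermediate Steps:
Function('E')(l, H) = -62 (Function('E')(l, H) = Add(6, Mul(-1, 68)) = Add(6, -68) = -62)
Mul(Add(-37052, -42826), Pow(Add(Function('E')(C, t), 27091), -1)) = Mul(Add(-37052, -42826), Pow(Add(-62, 27091), -1)) = Mul(-79878, Pow(27029, -1)) = Mul(-79878, Rational(1, 27029)) = Rational(-79878, 27029)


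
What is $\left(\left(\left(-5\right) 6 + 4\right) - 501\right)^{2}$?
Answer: $277729$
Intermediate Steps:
$\left(\left(\left(-5\right) 6 + 4\right) - 501\right)^{2} = \left(\left(-30 + 4\right) - 501\right)^{2} = \left(-26 - 501\right)^{2} = \left(-527\right)^{2} = 277729$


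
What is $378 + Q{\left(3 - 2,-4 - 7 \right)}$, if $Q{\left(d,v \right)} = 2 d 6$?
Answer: $390$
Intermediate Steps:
$Q{\left(d,v \right)} = 12 d$
$378 + Q{\left(3 - 2,-4 - 7 \right)} = 378 + 12 \left(3 - 2\right) = 378 + 12 \cdot 1 = 378 + 12 = 390$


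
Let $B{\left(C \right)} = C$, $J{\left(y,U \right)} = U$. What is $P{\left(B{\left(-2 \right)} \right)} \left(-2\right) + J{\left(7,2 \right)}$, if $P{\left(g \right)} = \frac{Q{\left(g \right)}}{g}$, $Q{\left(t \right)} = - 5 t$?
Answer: $12$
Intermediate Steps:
$P{\left(g \right)} = -5$ ($P{\left(g \right)} = \frac{\left(-5\right) g}{g} = -5$)
$P{\left(B{\left(-2 \right)} \right)} \left(-2\right) + J{\left(7,2 \right)} = \left(-5\right) \left(-2\right) + 2 = 10 + 2 = 12$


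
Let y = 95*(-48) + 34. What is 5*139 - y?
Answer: 5221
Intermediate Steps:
y = -4526 (y = -4560 + 34 = -4526)
5*139 - y = 5*139 - 1*(-4526) = 695 + 4526 = 5221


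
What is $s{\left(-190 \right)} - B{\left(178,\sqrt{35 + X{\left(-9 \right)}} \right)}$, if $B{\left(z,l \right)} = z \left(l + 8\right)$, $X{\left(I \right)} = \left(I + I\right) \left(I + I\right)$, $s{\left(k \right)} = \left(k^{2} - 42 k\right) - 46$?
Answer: $42610 - 178 \sqrt{359} \approx 39237.0$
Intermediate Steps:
$s{\left(k \right)} = -46 + k^{2} - 42 k$
$X{\left(I \right)} = 4 I^{2}$ ($X{\left(I \right)} = 2 I 2 I = 4 I^{2}$)
$B{\left(z,l \right)} = z \left(8 + l\right)$
$s{\left(-190 \right)} - B{\left(178,\sqrt{35 + X{\left(-9 \right)}} \right)} = \left(-46 + \left(-190\right)^{2} - -7980\right) - 178 \left(8 + \sqrt{35 + 4 \left(-9\right)^{2}}\right) = \left(-46 + 36100 + 7980\right) - 178 \left(8 + \sqrt{35 + 4 \cdot 81}\right) = 44034 - 178 \left(8 + \sqrt{35 + 324}\right) = 44034 - 178 \left(8 + \sqrt{359}\right) = 44034 - \left(1424 + 178 \sqrt{359}\right) = 42610 - 178 \sqrt{359}$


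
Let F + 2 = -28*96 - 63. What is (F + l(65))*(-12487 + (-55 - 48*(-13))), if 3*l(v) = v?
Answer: 97656092/3 ≈ 3.2552e+7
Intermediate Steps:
F = -2753 (F = -2 + (-28*96 - 63) = -2 + (-2688 - 63) = -2 - 2751 = -2753)
l(v) = v/3
(F + l(65))*(-12487 + (-55 - 48*(-13))) = (-2753 + (⅓)*65)*(-12487 + (-55 - 48*(-13))) = (-2753 + 65/3)*(-12487 + (-55 + 624)) = -8194*(-12487 + 569)/3 = -8194/3*(-11918) = 97656092/3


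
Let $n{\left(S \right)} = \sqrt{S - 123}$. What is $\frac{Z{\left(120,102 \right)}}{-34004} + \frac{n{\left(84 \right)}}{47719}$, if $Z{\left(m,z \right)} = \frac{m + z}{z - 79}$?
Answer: $- \frac{111}{391046} + \frac{i \sqrt{39}}{47719} \approx -0.00028385 + 0.00013087 i$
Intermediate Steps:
$n{\left(S \right)} = \sqrt{-123 + S}$
$Z{\left(m,z \right)} = \frac{m + z}{-79 + z}$
$\frac{Z{\left(120,102 \right)}}{-34004} + \frac{n{\left(84 \right)}}{47719} = \frac{\frac{1}{-79 + 102} \left(120 + 102\right)}{-34004} + \frac{\sqrt{-123 + 84}}{47719} = \frac{1}{23} \cdot 222 \left(- \frac{1}{34004}\right) + \sqrt{-39} \cdot \frac{1}{47719} = \frac{1}{23} \cdot 222 \left(- \frac{1}{34004}\right) + i \sqrt{39} \cdot \frac{1}{47719} = \frac{222}{23} \left(- \frac{1}{34004}\right) + \frac{i \sqrt{39}}{47719} = - \frac{111}{391046} + \frac{i \sqrt{39}}{47719}$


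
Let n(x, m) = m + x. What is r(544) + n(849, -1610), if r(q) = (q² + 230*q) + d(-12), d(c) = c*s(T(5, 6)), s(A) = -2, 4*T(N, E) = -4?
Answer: 420319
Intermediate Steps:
T(N, E) = -1 (T(N, E) = (¼)*(-4) = -1)
d(c) = -2*c (d(c) = c*(-2) = -2*c)
r(q) = 24 + q² + 230*q (r(q) = (q² + 230*q) - 2*(-12) = (q² + 230*q) + 24 = 24 + q² + 230*q)
r(544) + n(849, -1610) = (24 + 544² + 230*544) + (-1610 + 849) = (24 + 295936 + 125120) - 761 = 421080 - 761 = 420319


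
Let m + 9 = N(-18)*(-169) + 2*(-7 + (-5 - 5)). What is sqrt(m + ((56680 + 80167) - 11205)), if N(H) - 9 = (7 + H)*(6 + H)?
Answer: sqrt(101770) ≈ 319.01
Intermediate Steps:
N(H) = 9 + (6 + H)*(7 + H) (N(H) = 9 + (7 + H)*(6 + H) = 9 + (6 + H)*(7 + H))
m = -23872 (m = -9 + ((51 + (-18)**2 + 13*(-18))*(-169) + 2*(-7 + (-5 - 5))) = -9 + ((51 + 324 - 234)*(-169) + 2*(-7 - 10)) = -9 + (141*(-169) + 2*(-17)) = -9 + (-23829 - 34) = -9 - 23863 = -23872)
sqrt(m + ((56680 + 80167) - 11205)) = sqrt(-23872 + ((56680 + 80167) - 11205)) = sqrt(-23872 + (136847 - 11205)) = sqrt(-23872 + 125642) = sqrt(101770)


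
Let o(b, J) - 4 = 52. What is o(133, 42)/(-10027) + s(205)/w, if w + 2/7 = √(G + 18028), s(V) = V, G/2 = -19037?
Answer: -41891969/4924550483 - 10045*I*√20046/982258 ≈ -0.0085068 - 1.4479*I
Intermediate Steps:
G = -38074 (G = 2*(-19037) = -38074)
o(b, J) = 56 (o(b, J) = 4 + 52 = 56)
w = -2/7 + I*√20046 (w = -2/7 + √(-38074 + 18028) = -2/7 + √(-20046) = -2/7 + I*√20046 ≈ -0.28571 + 141.58*I)
o(133, 42)/(-10027) + s(205)/w = 56/(-10027) + 205/(-2/7 + I*√20046) = 56*(-1/10027) + 205/(-2/7 + I*√20046) = -56/10027 + 205/(-2/7 + I*√20046)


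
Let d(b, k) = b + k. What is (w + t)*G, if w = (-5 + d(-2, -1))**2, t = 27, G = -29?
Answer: -2639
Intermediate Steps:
w = 64 (w = (-5 + (-2 - 1))**2 = (-5 - 3)**2 = (-8)**2 = 64)
(w + t)*G = (64 + 27)*(-29) = 91*(-29) = -2639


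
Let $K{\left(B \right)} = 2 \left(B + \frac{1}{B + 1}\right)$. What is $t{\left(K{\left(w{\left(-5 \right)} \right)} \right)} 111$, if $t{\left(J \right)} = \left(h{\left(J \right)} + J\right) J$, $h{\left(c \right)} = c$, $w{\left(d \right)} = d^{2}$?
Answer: $\frac{94083822}{169} \approx 5.5671 \cdot 10^{5}$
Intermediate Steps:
$K{\left(B \right)} = 2 B + \frac{2}{1 + B}$ ($K{\left(B \right)} = 2 \left(B + \frac{1}{1 + B}\right) = 2 B + \frac{2}{1 + B}$)
$t{\left(J \right)} = 2 J^{2}$ ($t{\left(J \right)} = \left(J + J\right) J = 2 J J = 2 J^{2}$)
$t{\left(K{\left(w{\left(-5 \right)} \right)} \right)} 111 = 2 \left(\frac{2 \left(1 + \left(-5\right)^{2} + \left(\left(-5\right)^{2}\right)^{2}\right)}{1 + \left(-5\right)^{2}}\right)^{2} \cdot 111 = 2 \left(\frac{2 \left(1 + 25 + 25^{2}\right)}{1 + 25}\right)^{2} \cdot 111 = 2 \left(\frac{2 \left(1 + 25 + 625\right)}{26}\right)^{2} \cdot 111 = 2 \left(2 \cdot \frac{1}{26} \cdot 651\right)^{2} \cdot 111 = 2 \left(\frac{651}{13}\right)^{2} \cdot 111 = 2 \cdot \frac{423801}{169} \cdot 111 = \frac{847602}{169} \cdot 111 = \frac{94083822}{169}$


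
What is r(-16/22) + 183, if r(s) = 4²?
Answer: 199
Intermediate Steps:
r(s) = 16
r(-16/22) + 183 = 16 + 183 = 199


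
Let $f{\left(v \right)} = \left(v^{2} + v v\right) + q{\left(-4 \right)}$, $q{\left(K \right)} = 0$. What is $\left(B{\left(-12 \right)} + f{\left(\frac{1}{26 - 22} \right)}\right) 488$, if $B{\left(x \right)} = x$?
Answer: $-5795$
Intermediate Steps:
$f{\left(v \right)} = 2 v^{2}$ ($f{\left(v \right)} = \left(v^{2} + v v\right) + 0 = \left(v^{2} + v^{2}\right) + 0 = 2 v^{2} + 0 = 2 v^{2}$)
$\left(B{\left(-12 \right)} + f{\left(\frac{1}{26 - 22} \right)}\right) 488 = \left(-12 + 2 \left(\frac{1}{26 - 22}\right)^{2}\right) 488 = \left(-12 + 2 \left(\frac{1}{4}\right)^{2}\right) 488 = \left(-12 + \frac{2}{16}\right) 488 = \left(-12 + 2 \cdot \frac{1}{16}\right) 488 = \left(-12 + \frac{1}{8}\right) 488 = \left(- \frac{95}{8}\right) 488 = -5795$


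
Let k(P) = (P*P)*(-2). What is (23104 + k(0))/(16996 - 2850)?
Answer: 11552/7073 ≈ 1.6333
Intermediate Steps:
k(P) = -2*P**2 (k(P) = P**2*(-2) = -2*P**2)
(23104 + k(0))/(16996 - 2850) = (23104 - 2*0**2)/(16996 - 2850) = (23104 - 2*0)/14146 = (23104 + 0)*(1/14146) = 23104*(1/14146) = 11552/7073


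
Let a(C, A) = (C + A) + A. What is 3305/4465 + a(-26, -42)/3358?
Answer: 1060704/1499347 ≈ 0.70744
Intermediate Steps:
a(C, A) = C + 2*A (a(C, A) = (A + C) + A = C + 2*A)
3305/4465 + a(-26, -42)/3358 = 3305/4465 + (-26 + 2*(-42))/3358 = 3305*(1/4465) + (-26 - 84)*(1/3358) = 661/893 - 110*1/3358 = 661/893 - 55/1679 = 1060704/1499347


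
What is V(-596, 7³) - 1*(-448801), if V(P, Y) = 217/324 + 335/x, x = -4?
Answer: 72692303/162 ≈ 4.4872e+5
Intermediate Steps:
V(P, Y) = -13459/162 (V(P, Y) = 217/324 + 335/(-4) = 217*(1/324) + 335*(-¼) = 217/324 - 335/4 = -13459/162)
V(-596, 7³) - 1*(-448801) = -13459/162 - 1*(-448801) = -13459/162 + 448801 = 72692303/162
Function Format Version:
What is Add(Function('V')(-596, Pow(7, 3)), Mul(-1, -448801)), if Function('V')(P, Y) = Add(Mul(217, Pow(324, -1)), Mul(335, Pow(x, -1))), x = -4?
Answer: Rational(72692303, 162) ≈ 4.4872e+5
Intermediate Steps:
Function('V')(P, Y) = Rational(-13459, 162) (Function('V')(P, Y) = Add(Mul(217, Pow(324, -1)), Mul(335, Pow(-4, -1))) = Add(Mul(217, Rational(1, 324)), Mul(335, Rational(-1, 4))) = Add(Rational(217, 324), Rational(-335, 4)) = Rational(-13459, 162))
Add(Function('V')(-596, Pow(7, 3)), Mul(-1, -448801)) = Add(Rational(-13459, 162), Mul(-1, -448801)) = Add(Rational(-13459, 162), 448801) = Rational(72692303, 162)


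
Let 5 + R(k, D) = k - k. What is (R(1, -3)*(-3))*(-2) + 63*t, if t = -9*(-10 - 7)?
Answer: 9609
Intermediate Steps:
R(k, D) = -5 (R(k, D) = -5 + (k - k) = -5 + 0 = -5)
t = 153 (t = -9*(-17) = 153)
(R(1, -3)*(-3))*(-2) + 63*t = -5*(-3)*(-2) + 63*153 = 15*(-2) + 9639 = -30 + 9639 = 9609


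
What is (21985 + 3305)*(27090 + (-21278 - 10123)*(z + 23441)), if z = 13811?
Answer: -29582293708980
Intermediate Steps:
(21985 + 3305)*(27090 + (-21278 - 10123)*(z + 23441)) = (21985 + 3305)*(27090 + (-21278 - 10123)*(13811 + 23441)) = 25290*(27090 - 31401*37252) = 25290*(27090 - 1169750052) = 25290*(-1169722962) = -29582293708980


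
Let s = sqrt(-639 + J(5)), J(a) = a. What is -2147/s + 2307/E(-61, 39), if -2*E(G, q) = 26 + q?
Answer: -4614/65 + 2147*I*sqrt(634)/634 ≈ -70.985 + 85.268*I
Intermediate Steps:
E(G, q) = -13 - q/2 (E(G, q) = -(26 + q)/2 = -13 - q/2)
s = I*sqrt(634) (s = sqrt(-639 + 5) = sqrt(-634) = I*sqrt(634) ≈ 25.179*I)
-2147/s + 2307/E(-61, 39) = -2147*(-I*sqrt(634)/634) + 2307/(-13 - 1/2*39) = -(-2147)*I*sqrt(634)/634 + 2307/(-13 - 39/2) = 2147*I*sqrt(634)/634 + 2307/(-65/2) = 2147*I*sqrt(634)/634 + 2307*(-2/65) = 2147*I*sqrt(634)/634 - 4614/65 = -4614/65 + 2147*I*sqrt(634)/634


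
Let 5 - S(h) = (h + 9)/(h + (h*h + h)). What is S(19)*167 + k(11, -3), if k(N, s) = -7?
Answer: 46528/57 ≈ 816.28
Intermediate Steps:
S(h) = 5 - (9 + h)/(h**2 + 2*h) (S(h) = 5 - (h + 9)/(h + (h*h + h)) = 5 - (9 + h)/(h + (h**2 + h)) = 5 - (9 + h)/(h + (h + h**2)) = 5 - (9 + h)/(h**2 + 2*h))
S(19)*167 + k(11, -3) = ((-9 + 5*19**2 + 9*19)/(19*(2 + 19)))*167 - 7 = ((1/19)*(-9 + 5*361 + 171)/21)*167 - 7 = ((1/19)*(1/21)*(-9 + 1805 + 171))*167 - 7 = ((1/19)*(1/21)*1967)*167 - 7 = (281/57)*167 - 7 = 46927/57 - 7 = 46528/57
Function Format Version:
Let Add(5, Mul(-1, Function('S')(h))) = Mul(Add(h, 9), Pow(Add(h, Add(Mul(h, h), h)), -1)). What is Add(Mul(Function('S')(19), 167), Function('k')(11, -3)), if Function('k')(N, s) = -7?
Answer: Rational(46528, 57) ≈ 816.28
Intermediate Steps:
Function('S')(h) = Add(5, Mul(-1, Pow(Add(Pow(h, 2), Mul(2, h)), -1), Add(9, h))) (Function('S')(h) = Add(5, Mul(-1, Mul(Add(h, 9), Pow(Add(h, Add(Mul(h, h), h)), -1)))) = Add(5, Mul(-1, Mul(Add(9, h), Pow(Add(h, Add(Pow(h, 2), h)), -1)))) = Add(5, Mul(-1, Mul(Add(9, h), Pow(Add(h, Add(h, Pow(h, 2))), -1)))) = Add(5, Mul(-1, Mul(Add(9, h), Pow(Add(Pow(h, 2), Mul(2, h)), -1)))) = Add(5, Mul(-1, Mul(Pow(Add(Pow(h, 2), Mul(2, h)), -1), Add(9, h)))) = Add(5, Mul(-1, Pow(Add(Pow(h, 2), Mul(2, h)), -1), Add(9, h))))
Add(Mul(Function('S')(19), 167), Function('k')(11, -3)) = Add(Mul(Mul(Pow(19, -1), Pow(Add(2, 19), -1), Add(-9, Mul(5, Pow(19, 2)), Mul(9, 19))), 167), -7) = Add(Mul(Mul(Rational(1, 19), Pow(21, -1), Add(-9, Mul(5, 361), 171)), 167), -7) = Add(Mul(Mul(Rational(1, 19), Rational(1, 21), Add(-9, 1805, 171)), 167), -7) = Add(Mul(Mul(Rational(1, 19), Rational(1, 21), 1967), 167), -7) = Add(Mul(Rational(281, 57), 167), -7) = Add(Rational(46927, 57), -7) = Rational(46528, 57)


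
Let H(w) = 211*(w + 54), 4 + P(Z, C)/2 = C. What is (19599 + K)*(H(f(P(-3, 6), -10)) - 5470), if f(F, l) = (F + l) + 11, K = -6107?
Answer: 94160668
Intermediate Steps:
P(Z, C) = -8 + 2*C
f(F, l) = 11 + F + l
H(w) = 11394 + 211*w (H(w) = 211*(54 + w) = 11394 + 211*w)
(19599 + K)*(H(f(P(-3, 6), -10)) - 5470) = (19599 - 6107)*((11394 + 211*(11 + (-8 + 2*6) - 10)) - 5470) = 13492*((11394 + 211*(11 + (-8 + 12) - 10)) - 5470) = 13492*((11394 + 211*(11 + 4 - 10)) - 5470) = 13492*((11394 + 211*5) - 5470) = 13492*((11394 + 1055) - 5470) = 13492*(12449 - 5470) = 13492*6979 = 94160668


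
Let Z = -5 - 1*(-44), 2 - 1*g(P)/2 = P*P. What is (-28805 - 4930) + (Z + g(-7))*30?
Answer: -35385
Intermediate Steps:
g(P) = 4 - 2*P² (g(P) = 4 - 2*P*P = 4 - 2*P²)
Z = 39 (Z = -5 + 44 = 39)
(-28805 - 4930) + (Z + g(-7))*30 = (-28805 - 4930) + (39 + (4 - 2*(-7)²))*30 = -33735 + (39 + (4 - 2*49))*30 = -33735 + (39 + (4 - 98))*30 = -33735 + (39 - 94)*30 = -33735 - 55*30 = -33735 - 1650 = -35385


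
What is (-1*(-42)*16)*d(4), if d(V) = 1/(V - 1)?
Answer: 224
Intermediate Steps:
d(V) = 1/(-1 + V)
(-1*(-42)*16)*d(4) = (-1*(-42)*16)/(-1 + 4) = (42*16)/3 = 672*(1/3) = 224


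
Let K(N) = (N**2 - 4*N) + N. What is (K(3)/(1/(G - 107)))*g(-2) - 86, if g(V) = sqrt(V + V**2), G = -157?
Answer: -86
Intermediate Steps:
K(N) = N**2 - 3*N
(K(3)/(1/(G - 107)))*g(-2) - 86 = ((3*(-3 + 3))/(1/(-157 - 107)))*sqrt(-2*(1 - 2)) - 86 = ((3*0)/(1/(-264)))*sqrt(-2*(-1)) - 86 = (0/(-1/264))*sqrt(2) - 86 = (0*(-264))*sqrt(2) - 86 = 0*sqrt(2) - 86 = 0 - 86 = -86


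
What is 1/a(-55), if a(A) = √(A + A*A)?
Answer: √330/990 ≈ 0.018349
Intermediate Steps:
a(A) = √(A + A²)
1/a(-55) = 1/(√(-55*(1 - 55))) = 1/(√(-55*(-54))) = 1/(√2970) = 1/(3*√330) = √330/990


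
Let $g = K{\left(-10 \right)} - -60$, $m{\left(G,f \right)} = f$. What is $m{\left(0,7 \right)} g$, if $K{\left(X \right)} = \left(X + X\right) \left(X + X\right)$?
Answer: $3220$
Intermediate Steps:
$K{\left(X \right)} = 4 X^{2}$ ($K{\left(X \right)} = 2 X 2 X = 4 X^{2}$)
$g = 460$ ($g = 4 \left(-10\right)^{2} - -60 = 4 \cdot 100 + 60 = 400 + 60 = 460$)
$m{\left(0,7 \right)} g = 7 \cdot 460 = 3220$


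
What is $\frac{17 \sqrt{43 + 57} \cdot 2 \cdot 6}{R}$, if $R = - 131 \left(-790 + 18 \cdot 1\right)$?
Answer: $\frac{510}{25283} \approx 0.020172$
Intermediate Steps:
$R = 101132$ ($R = - 131 \left(-790 + 18\right) = \left(-131\right) \left(-772\right) = 101132$)
$\frac{17 \sqrt{43 + 57} \cdot 2 \cdot 6}{R} = \frac{17 \sqrt{43 + 57} \cdot 2 \cdot 6}{101132} = 17 \sqrt{100} \cdot 12 \cdot \frac{1}{101132} = 17 \cdot 10 \cdot 12 \cdot \frac{1}{101132} = 170 \cdot 12 \cdot \frac{1}{101132} = 2040 \cdot \frac{1}{101132} = \frac{510}{25283}$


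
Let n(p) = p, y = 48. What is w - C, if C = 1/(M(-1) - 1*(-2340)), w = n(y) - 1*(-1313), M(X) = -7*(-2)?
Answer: 3203793/2354 ≈ 1361.0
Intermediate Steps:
M(X) = 14
w = 1361 (w = 48 - 1*(-1313) = 48 + 1313 = 1361)
C = 1/2354 (C = 1/(14 - 1*(-2340)) = 1/(14 + 2340) = 1/2354 ≈ 0.00042481)
w - C = 1361 - 1*1/2354 = 1361 - 1/2354 = 3203793/2354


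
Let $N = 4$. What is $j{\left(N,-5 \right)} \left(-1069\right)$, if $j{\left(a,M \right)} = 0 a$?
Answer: $0$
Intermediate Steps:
$j{\left(a,M \right)} = 0$
$j{\left(N,-5 \right)} \left(-1069\right) = 0 \left(-1069\right) = 0$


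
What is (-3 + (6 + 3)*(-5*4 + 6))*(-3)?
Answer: 387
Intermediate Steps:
(-3 + (6 + 3)*(-5*4 + 6))*(-3) = (-3 + 9*(-20 + 6))*(-3) = (-3 + 9*(-14))*(-3) = (-3 - 126)*(-3) = -129*(-3) = 387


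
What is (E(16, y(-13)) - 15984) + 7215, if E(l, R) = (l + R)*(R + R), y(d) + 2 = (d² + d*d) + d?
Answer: 210225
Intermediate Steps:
y(d) = -2 + d + 2*d² (y(d) = -2 + ((d² + d*d) + d) = -2 + ((d² + d²) + d) = -2 + (2*d² + d) = -2 + (d + 2*d²) = -2 + d + 2*d²)
E(l, R) = 2*R*(R + l) (E(l, R) = (R + l)*(2*R) = 2*R*(R + l))
(E(16, y(-13)) - 15984) + 7215 = (2*(-2 - 13 + 2*(-13)²)*((-2 - 13 + 2*(-13)²) + 16) - 15984) + 7215 = (2*(-2 - 13 + 2*169)*((-2 - 13 + 2*169) + 16) - 15984) + 7215 = (2*(-2 - 13 + 338)*((-2 - 13 + 338) + 16) - 15984) + 7215 = (2*323*(323 + 16) - 15984) + 7215 = (2*323*339 - 15984) + 7215 = (218994 - 15984) + 7215 = 203010 + 7215 = 210225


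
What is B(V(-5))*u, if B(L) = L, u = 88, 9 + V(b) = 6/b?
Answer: -4488/5 ≈ -897.60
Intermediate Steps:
V(b) = -9 + 6/b
B(V(-5))*u = (-9 + 6/(-5))*88 = (-9 + 6*(-⅕))*88 = (-9 - 6/5)*88 = -51/5*88 = -4488/5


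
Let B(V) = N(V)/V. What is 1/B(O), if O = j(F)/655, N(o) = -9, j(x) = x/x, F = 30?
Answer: -1/5895 ≈ -0.00016964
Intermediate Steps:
j(x) = 1
O = 1/655 ≈ 0.0015267
B(V) = -9/V
1/B(O) = 1/(-9/1/655) = 1/(-9*655) = 1/(-5895) = -1/5895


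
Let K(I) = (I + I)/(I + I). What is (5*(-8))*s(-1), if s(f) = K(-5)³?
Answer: -40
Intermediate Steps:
K(I) = 1 (K(I) = (2*I)/((2*I)) = (2*I)*(1/(2*I)) = 1)
s(f) = 1 (s(f) = 1³ = 1)
(5*(-8))*s(-1) = (5*(-8))*1 = -40*1 = -40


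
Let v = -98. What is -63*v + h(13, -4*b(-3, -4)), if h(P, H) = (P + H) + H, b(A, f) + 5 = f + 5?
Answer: 6219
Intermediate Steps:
b(A, f) = f (b(A, f) = -5 + (f + 5) = -5 + (5 + f) = f)
h(P, H) = P + 2*H (h(P, H) = (H + P) + H = P + 2*H)
-63*v + h(13, -4*b(-3, -4)) = -63*(-98) + (13 + 2*(-4*(-4))) = 6174 + (13 + 2*16) = 6174 + (13 + 32) = 6174 + 45 = 6219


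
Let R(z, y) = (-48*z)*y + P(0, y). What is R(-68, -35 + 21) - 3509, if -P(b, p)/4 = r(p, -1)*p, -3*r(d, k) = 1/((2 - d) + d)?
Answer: -147643/3 ≈ -49214.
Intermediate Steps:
r(d, k) = -⅙ (r(d, k) = -1/(3*((2 - d) + d)) = -⅓/2 = -⅓*½ = -⅙)
P(b, p) = 2*p/3 (P(b, p) = -(-2)*p/3 = 2*p/3)
R(z, y) = 2*y/3 - 48*y*z (R(z, y) = (-48*z)*y + 2*y/3 = -48*y*z + 2*y/3 = 2*y/3 - 48*y*z)
R(-68, -35 + 21) - 3509 = 2*(-35 + 21)*(1 - 72*(-68))/3 - 3509 = (⅔)*(-14)*(1 + 4896) - 3509 = (⅔)*(-14)*4897 - 3509 = -137116/3 - 3509 = -147643/3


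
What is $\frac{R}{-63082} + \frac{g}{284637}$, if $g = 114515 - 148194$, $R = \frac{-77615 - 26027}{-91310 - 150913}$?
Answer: $- \frac{28591201808286}{241623783817399} \approx -0.11833$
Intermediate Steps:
$R = \frac{103642}{242223}$ ($R = - \frac{103642}{-242223} = \left(-103642\right) \left(- \frac{1}{242223}\right) = \frac{103642}{242223} \approx 0.42788$)
$g = -33679$
$\frac{R}{-63082} + \frac{g}{284637} = \frac{103642}{242223 \left(-63082\right)} - \frac{33679}{284637} = \frac{103642}{242223} \left(- \frac{1}{63082}\right) - \frac{33679}{284637} = - \frac{51821}{7639955643} - \frac{33679}{284637} = - \frac{28591201808286}{241623783817399}$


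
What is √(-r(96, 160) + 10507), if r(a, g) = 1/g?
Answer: 3*√1867910/40 ≈ 102.50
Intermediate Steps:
√(-r(96, 160) + 10507) = √(-1/160 + 10507) = √(1681119/160) = 3*√1867910/40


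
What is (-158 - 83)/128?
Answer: -241/128 ≈ -1.8828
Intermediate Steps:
(-158 - 83)/128 = -241*1/128 = -241/128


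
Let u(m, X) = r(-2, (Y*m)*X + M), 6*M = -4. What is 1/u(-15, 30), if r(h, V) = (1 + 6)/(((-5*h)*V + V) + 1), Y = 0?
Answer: -19/21 ≈ -0.90476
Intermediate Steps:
M = -⅔ (M = (⅙)*(-4) = -⅔ ≈ -0.66667)
r(h, V) = 7/(1 + V - 5*V*h) (r(h, V) = 7/((-5*V*h + V) + 1) = 7/((V - 5*V*h) + 1) = 7/(1 + V - 5*V*h))
u(m, X) = -21/19 (u(m, X) = 7/(1 + ((0*m)*X - ⅔) - 5*((0*m)*X - ⅔)*(-2)) = 7/(1 + (0*X - ⅔) - 5*(0*X - ⅔)*(-2)) = 7/(1 + (0 - ⅔) - 5*(0 - ⅔)*(-2)) = 7/(1 - ⅔ - 5*(-⅔)*(-2)) = 7/(1 - ⅔ - 20/3) = 7/(-19/3) = 7*(-3/19) = -21/19)
1/u(-15, 30) = 1/(-21/19) = -19/21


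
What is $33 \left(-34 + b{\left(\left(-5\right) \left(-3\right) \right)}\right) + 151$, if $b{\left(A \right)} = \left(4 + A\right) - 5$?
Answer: $-509$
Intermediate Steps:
$b{\left(A \right)} = -1 + A$
$33 \left(-34 + b{\left(\left(-5\right) \left(-3\right) \right)}\right) + 151 = 33 \left(-34 - -14\right) + 151 = 33 \left(-34 + \left(-1 + 15\right)\right) + 151 = 33 \left(-34 + 14\right) + 151 = 33 \left(-20\right) + 151 = -660 + 151 = -509$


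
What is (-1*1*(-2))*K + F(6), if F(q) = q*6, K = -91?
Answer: -146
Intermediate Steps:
F(q) = 6*q
(-1*1*(-2))*K + F(6) = (-1*1*(-2))*(-91) + 6*6 = -1*(-2)*(-91) + 36 = 2*(-91) + 36 = -182 + 36 = -146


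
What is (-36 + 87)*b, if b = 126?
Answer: 6426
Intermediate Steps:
(-36 + 87)*b = (-36 + 87)*126 = 51*126 = 6426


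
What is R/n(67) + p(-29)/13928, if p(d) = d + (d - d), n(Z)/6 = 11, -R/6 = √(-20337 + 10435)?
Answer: -29/13928 - I*√9902/11 ≈ -0.0020821 - 9.0462*I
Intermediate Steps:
R = -6*I*√9902 (R = -6*√(-20337 + 10435) = -6*I*√9902 ≈ -597.05*I)
n(Z) = 66 (n(Z) = 6*11 = 66)
p(d) = d (p(d) = d + 0 = d)
R/n(67) + p(-29)/13928 = -6*I*√9902/66 - 29/13928 = -6*I*√9902*(1/66) - 29*1/13928 = -I*√9902/11 - 29/13928 = -29/13928 - I*√9902/11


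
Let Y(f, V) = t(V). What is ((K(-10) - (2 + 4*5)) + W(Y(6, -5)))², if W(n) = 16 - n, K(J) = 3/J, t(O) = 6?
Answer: 15129/100 ≈ 151.29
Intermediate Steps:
Y(f, V) = 6
((K(-10) - (2 + 4*5)) + W(Y(6, -5)))² = ((3/(-10) - (2 + 4*5)) + (16 - 1*6))² = ((3*(-⅒) - (2 + 20)) + (16 - 6))² = ((-3/10 - 1*22) + 10)² = ((-3/10 - 22) + 10)² = (-223/10 + 10)² = (-123/10)² = 15129/100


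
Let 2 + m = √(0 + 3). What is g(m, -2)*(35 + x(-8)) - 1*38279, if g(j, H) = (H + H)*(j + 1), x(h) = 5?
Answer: -38119 - 160*√3 ≈ -38396.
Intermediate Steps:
m = -2 + √3 (m = -2 + √(0 + 3) = -2 + √3 ≈ -0.26795)
g(j, H) = 2*H*(1 + j) (g(j, H) = (2*H)*(1 + j) = 2*H*(1 + j))
g(m, -2)*(35 + x(-8)) - 1*38279 = (2*(-2)*(1 + (-2 + √3)))*(35 + 5) - 1*38279 = (2*(-2)*(-1 + √3))*40 - 38279 = (4 - 4*√3)*40 - 38279 = (160 - 160*√3) - 38279 = -38119 - 160*√3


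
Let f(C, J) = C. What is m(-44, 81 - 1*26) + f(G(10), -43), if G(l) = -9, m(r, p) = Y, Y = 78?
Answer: 69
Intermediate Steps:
m(r, p) = 78
m(-44, 81 - 1*26) + f(G(10), -43) = 78 - 9 = 69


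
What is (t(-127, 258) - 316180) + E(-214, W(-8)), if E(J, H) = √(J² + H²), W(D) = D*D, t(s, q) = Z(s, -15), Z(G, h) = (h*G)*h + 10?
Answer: -344745 + 2*√12473 ≈ -3.4452e+5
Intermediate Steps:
Z(G, h) = 10 + G*h² (Z(G, h) = (G*h)*h + 10 = G*h² + 10 = 10 + G*h²)
t(s, q) = 10 + 225*s (t(s, q) = 10 + s*(-15)² = 10 + s*225 = 10 + 225*s)
W(D) = D²
E(J, H) = √(H² + J²)
(t(-127, 258) - 316180) + E(-214, W(-8)) = ((10 + 225*(-127)) - 316180) + √(((-8)²)² + (-214)²) = ((10 - 28575) - 316180) + √(64² + 45796) = (-28565 - 316180) + √(4096 + 45796) = -344745 + √49892 = -344745 + 2*√12473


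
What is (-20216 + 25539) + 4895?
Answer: 10218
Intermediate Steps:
(-20216 + 25539) + 4895 = 5323 + 4895 = 10218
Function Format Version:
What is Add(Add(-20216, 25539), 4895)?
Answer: 10218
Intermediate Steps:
Add(Add(-20216, 25539), 4895) = Add(5323, 4895) = 10218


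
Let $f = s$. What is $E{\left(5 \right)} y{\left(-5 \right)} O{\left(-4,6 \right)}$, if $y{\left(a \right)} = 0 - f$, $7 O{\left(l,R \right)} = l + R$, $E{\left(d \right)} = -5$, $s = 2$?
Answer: $\frac{20}{7} \approx 2.8571$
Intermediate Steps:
$f = 2$
$O{\left(l,R \right)} = \frac{R}{7} + \frac{l}{7}$ ($O{\left(l,R \right)} = \frac{l + R}{7} = \frac{R + l}{7} = \frac{R}{7} + \frac{l}{7}$)
$y{\left(a \right)} = -2$ ($y{\left(a \right)} = 0 - 2 = -2$)
$E{\left(5 \right)} y{\left(-5 \right)} O{\left(-4,6 \right)} = \left(-5\right) \left(-2\right) \left(\frac{1}{7} \cdot 6 + \frac{1}{7} \left(-4\right)\right) = 10 \left(\frac{6}{7} - \frac{4}{7}\right) = 10 \cdot \frac{2}{7} = \frac{20}{7}$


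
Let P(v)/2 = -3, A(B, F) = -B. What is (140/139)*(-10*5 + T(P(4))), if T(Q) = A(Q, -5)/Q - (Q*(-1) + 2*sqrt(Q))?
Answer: -7980/139 - 280*I*sqrt(6)/139 ≈ -57.41 - 4.9342*I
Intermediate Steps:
P(v) = -6 (P(v) = 2*(-3) = -6)
T(Q) = -1 + Q - 2*sqrt(Q) (T(Q) = (-Q)/Q - (Q*(-1) + 2*sqrt(Q)) = -1 - (-Q + 2*sqrt(Q)) = -1 + (Q - 2*sqrt(Q)) = -1 + Q - 2*sqrt(Q))
(140/139)*(-10*5 + T(P(4))) = (140/139)*(-10*5 + (-1 - 6 - 2*I*sqrt(6))) = (140*(1/139))*(-50 + (-1 - 6 - 2*I*sqrt(6))) = 140*(-50 + (-1 - 6 - 2*I*sqrt(6)))/139 = 140*(-50 + (-7 - 2*I*sqrt(6)))/139 = 140*(-57 - 2*I*sqrt(6))/139 = -7980/139 - 280*I*sqrt(6)/139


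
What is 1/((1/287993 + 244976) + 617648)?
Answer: 287993/248429673633 ≈ 1.1593e-6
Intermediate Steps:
1/((1/287993 + 244976) + 617648) = 1/(70551373169/287993 + 617648) = 1/(248429673633/287993) = 287993/248429673633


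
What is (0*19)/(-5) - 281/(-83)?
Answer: 281/83 ≈ 3.3855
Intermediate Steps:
(0*19)/(-5) - 281/(-83) = 0*(-⅕) - 281*(-1/83) = 0 + 281/83 = 281/83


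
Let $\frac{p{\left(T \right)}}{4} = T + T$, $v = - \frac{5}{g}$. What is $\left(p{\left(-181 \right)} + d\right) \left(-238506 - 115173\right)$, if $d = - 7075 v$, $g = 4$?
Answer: $- \frac{10462885857}{4} \approx -2.6157 \cdot 10^{9}$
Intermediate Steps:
$v = - \frac{5}{4} \approx -1.25$
$p{\left(T \right)} = 8 T$ ($p{\left(T \right)} = 4 \left(T + T\right) = 4 \cdot 2 T = 8 T$)
$d = \frac{35375}{4}$ ($d = \left(-7075\right) \left(- \frac{5}{4}\right) = \frac{35375}{4} \approx 8843.8$)
$\left(p{\left(-181 \right)} + d\right) \left(-238506 - 115173\right) = \left(8 \left(-181\right) + \frac{35375}{4}\right) \left(-238506 - 115173\right) = \left(-1448 + \frac{35375}{4}\right) \left(-353679\right) = \frac{29583}{4} \left(-353679\right) = - \frac{10462885857}{4}$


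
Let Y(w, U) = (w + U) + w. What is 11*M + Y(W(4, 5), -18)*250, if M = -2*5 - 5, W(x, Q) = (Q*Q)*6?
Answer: 70335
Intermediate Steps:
W(x, Q) = 6*Q**2 (W(x, Q) = Q**2*6 = 6*Q**2)
Y(w, U) = U + 2*w (Y(w, U) = (U + w) + w = U + 2*w)
M = -15 (M = -10 - 5 = -15)
11*M + Y(W(4, 5), -18)*250 = 11*(-15) + (-18 + 2*(6*5**2))*250 = -165 + (-18 + 2*(6*25))*250 = -165 + (-18 + 2*150)*250 = -165 + (-18 + 300)*250 = -165 + 282*250 = -165 + 70500 = 70335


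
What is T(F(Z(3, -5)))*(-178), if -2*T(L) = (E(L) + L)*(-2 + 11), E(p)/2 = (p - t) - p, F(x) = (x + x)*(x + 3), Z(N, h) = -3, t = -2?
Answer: 3204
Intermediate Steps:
F(x) = 2*x*(3 + x) (F(x) = (2*x)*(3 + x) = 2*x*(3 + x))
E(p) = 4 (E(p) = 2*((p - 1*(-2)) - p) = 2*((p + 2) - p) = 2*((2 + p) - p) = 2*2 = 4)
T(L) = -18 - 9*L/2 (T(L) = -(4 + L)*(-2 + 11)/2 = -(4 + L)*9/2 = -(36 + 9*L)/2 = -18 - 9*L/2)
T(F(Z(3, -5)))*(-178) = (-18 - 9*(-3)*(3 - 3))*(-178) = (-18 - 9*(-3)*0)*(-178) = (-18 - 9/2*0)*(-178) = (-18 + 0)*(-178) = -18*(-178) = 3204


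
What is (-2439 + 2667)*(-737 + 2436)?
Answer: 387372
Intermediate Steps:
(-2439 + 2667)*(-737 + 2436) = 228*1699 = 387372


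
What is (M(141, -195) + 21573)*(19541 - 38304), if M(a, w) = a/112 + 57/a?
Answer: -2130895653601/5264 ≈ -4.0481e+8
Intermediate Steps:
M(a, w) = 57/a + a/112 (M(a, w) = a*(1/112) + 57/a = a/112 + 57/a = 57/a + a/112)
(M(141, -195) + 21573)*(19541 - 38304) = ((57/141 + (1/112)*141) + 21573)*(19541 - 38304) = ((57*(1/141) + 141/112) + 21573)*(-18763) = ((19/47 + 141/112) + 21573)*(-18763) = (8755/5264 + 21573)*(-18763) = (113569027/5264)*(-18763) = -2130895653601/5264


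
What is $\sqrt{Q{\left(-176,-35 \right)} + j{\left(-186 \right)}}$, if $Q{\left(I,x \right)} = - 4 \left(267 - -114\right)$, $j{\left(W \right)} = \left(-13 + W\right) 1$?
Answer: $i \sqrt{1723} \approx 41.509 i$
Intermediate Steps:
$j{\left(W \right)} = -13 + W$
$Q{\left(I,x \right)} = -1524$ ($Q{\left(I,x \right)} = - 4 \left(267 + 114\right) = \left(-4\right) 381 = -1524$)
$\sqrt{Q{\left(-176,-35 \right)} + j{\left(-186 \right)}} = \sqrt{-1524 - 199} = \sqrt{-1723} = i \sqrt{1723}$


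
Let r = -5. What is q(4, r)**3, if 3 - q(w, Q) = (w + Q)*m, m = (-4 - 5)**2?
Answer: 592704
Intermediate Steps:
m = 81 (m = (-9)**2 = 81)
q(w, Q) = 3 - 81*Q - 81*w (q(w, Q) = 3 - (w + Q)*81 = 3 - (Q + w)*81 = 3 - (81*Q + 81*w) = 3 + (-81*Q - 81*w) = 3 - 81*Q - 81*w)
q(4, r)**3 = (3 - 81*(-5) - 81*4)**3 = (3 + 405 - 324)**3 = 84**3 = 592704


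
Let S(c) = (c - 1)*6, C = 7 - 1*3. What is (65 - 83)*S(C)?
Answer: -324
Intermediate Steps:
C = 4 (C = 7 - 3 = 4)
S(c) = -6 + 6*c (S(c) = (-1 + c)*6 = -6 + 6*c)
(65 - 83)*S(C) = (65 - 83)*(-6 + 6*4) = -18*(-6 + 24) = -18*18 = -324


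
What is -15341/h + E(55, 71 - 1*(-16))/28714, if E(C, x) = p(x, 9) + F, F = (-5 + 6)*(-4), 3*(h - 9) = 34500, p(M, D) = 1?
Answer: -440536001/330469426 ≈ -1.3331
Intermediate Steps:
h = 11509 (h = 9 + (⅓)*34500 = 9 + 11500 = 11509)
F = -4 (F = 1*(-4) = -4)
E(C, x) = -3 (E(C, x) = 1 - 4 = -3)
-15341/h + E(55, 71 - 1*(-16))/28714 = -15341/11509 - 3/28714 = -440536001/330469426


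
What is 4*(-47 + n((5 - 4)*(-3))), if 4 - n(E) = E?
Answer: -160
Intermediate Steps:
n(E) = 4 - E
4*(-47 + n((5 - 4)*(-3))) = 4*(-47 + (4 - (5 - 4)*(-3))) = 4*(-47 + (4 - (-3))) = 4*(-47 + (4 - 1*(-3))) = 4*(-47 + (4 + 3)) = 4*(-47 + 7) = 4*(-40) = -160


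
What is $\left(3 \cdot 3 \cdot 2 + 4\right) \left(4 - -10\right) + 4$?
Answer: $312$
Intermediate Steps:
$\left(3 \cdot 3 \cdot 2 + 4\right) \left(4 - -10\right) + 4 = \left(3 \cdot 6 + 4\right) \left(4 + 10\right) + 4 = \left(18 + 4\right) 14 + 4 = 22 \cdot 14 + 4 = 308 + 4 = 312$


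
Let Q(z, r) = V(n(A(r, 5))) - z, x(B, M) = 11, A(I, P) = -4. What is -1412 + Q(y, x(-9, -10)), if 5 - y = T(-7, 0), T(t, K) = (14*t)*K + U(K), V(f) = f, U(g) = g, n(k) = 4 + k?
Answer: -1417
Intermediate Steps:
T(t, K) = K + 14*K*t (T(t, K) = (14*t)*K + K = 14*K*t + K = K + 14*K*t)
y = 5 (y = 5 - 0*(1 + 14*(-7)) = 5 - 0*(1 - 98) = 5 - 0*(-97) = 5 - 1*0 = 5 + 0 = 5)
Q(z, r) = -z (Q(z, r) = (4 - 4) - z = 0 - z = -z)
-1412 + Q(y, x(-9, -10)) = -1412 - 1*5 = -1412 - 5 = -1417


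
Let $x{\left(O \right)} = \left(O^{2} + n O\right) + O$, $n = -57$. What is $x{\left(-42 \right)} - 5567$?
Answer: $-1451$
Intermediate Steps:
$x{\left(O \right)} = O^{2} - 56 O$ ($x{\left(O \right)} = \left(O^{2} - 57 O\right) + O = O^{2} - 56 O$)
$x{\left(-42 \right)} - 5567 = - 42 \left(-56 - 42\right) - 5567 = \left(-42\right) \left(-98\right) - 5567 = 4116 - 5567 = -1451$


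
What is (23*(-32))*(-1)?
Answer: 736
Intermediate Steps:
(23*(-32))*(-1) = -736*(-1) = 736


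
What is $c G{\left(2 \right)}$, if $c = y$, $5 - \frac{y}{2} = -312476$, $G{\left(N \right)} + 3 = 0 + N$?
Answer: $-624962$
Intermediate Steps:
$G{\left(N \right)} = -3 + N$ ($G{\left(N \right)} = -3 + \left(0 + N\right) = -3 + N$)
$y = 624962$ ($y = 10 - -624952 = 10 + 624952 = 624962$)
$c = 624962$
$c G{\left(2 \right)} = 624962 \left(-3 + 2\right) = 624962 \left(-1\right) = -624962$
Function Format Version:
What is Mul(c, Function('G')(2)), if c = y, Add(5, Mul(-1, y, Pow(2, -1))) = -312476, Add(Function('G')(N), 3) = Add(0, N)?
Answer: -624962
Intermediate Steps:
Function('G')(N) = Add(-3, N) (Function('G')(N) = Add(-3, Add(0, N)) = Add(-3, N))
y = 624962 (y = Add(10, Mul(-2, -312476)) = Add(10, 624952) = 624962)
c = 624962
Mul(c, Function('G')(2)) = Mul(624962, Add(-3, 2)) = Mul(624962, -1) = -624962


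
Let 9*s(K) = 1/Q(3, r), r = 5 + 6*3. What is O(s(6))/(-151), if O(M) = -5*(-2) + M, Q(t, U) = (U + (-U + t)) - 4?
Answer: -89/1359 ≈ -0.065489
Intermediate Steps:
r = 23 (r = 5 + 18 = 23)
Q(t, U) = -4 + t (Q(t, U) = (U + (t - U)) - 4 = t - 4 = -4 + t)
s(K) = -⅑ (s(K) = 1/(9*(-4 + 3)) = (⅑)/(-1) = (⅑)*(-1) = -⅑)
O(M) = 10 + M
O(s(6))/(-151) = (10 - ⅑)/(-151) = (89/9)*(-1/151) = -89/1359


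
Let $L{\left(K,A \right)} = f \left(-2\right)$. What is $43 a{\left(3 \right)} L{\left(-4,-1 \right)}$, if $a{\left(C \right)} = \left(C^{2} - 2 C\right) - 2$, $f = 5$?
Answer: $-430$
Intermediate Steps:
$L{\left(K,A \right)} = -10$ ($L{\left(K,A \right)} = 5 \left(-2\right) = -10$)
$a{\left(C \right)} = -2 + C^{2} - 2 C$
$43 a{\left(3 \right)} L{\left(-4,-1 \right)} = 43 \left(-2 + 3^{2} - 6\right) \left(-10\right) = 43 \left(-2 + 9 - 6\right) \left(-10\right) = 43 \cdot 1 \left(-10\right) = 43 \left(-10\right) = -430$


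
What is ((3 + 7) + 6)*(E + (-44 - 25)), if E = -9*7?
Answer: -2112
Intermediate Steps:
E = -63
((3 + 7) + 6)*(E + (-44 - 25)) = ((3 + 7) + 6)*(-63 + (-44 - 25)) = (10 + 6)*(-63 - 69) = 16*(-132) = -2112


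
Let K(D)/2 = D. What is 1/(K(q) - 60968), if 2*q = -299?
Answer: -1/61267 ≈ -1.6322e-5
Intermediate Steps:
q = -299/2 (q = (1/2)*(-299) = -299/2 ≈ -149.50)
K(D) = 2*D
1/(K(q) - 60968) = 1/(2*(-299/2) - 60968) = 1/(-299 - 60968) = 1/(-61267) = -1/61267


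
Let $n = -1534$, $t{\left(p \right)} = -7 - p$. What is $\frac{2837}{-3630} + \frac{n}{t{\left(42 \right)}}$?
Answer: $\frac{5429407}{177870} \approx 30.525$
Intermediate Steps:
$\frac{2837}{-3630} + \frac{n}{t{\left(42 \right)}} = \frac{2837}{-3630} - \frac{1534}{-7 - 42} = 2837 \left(- \frac{1}{3630}\right) - \frac{1534}{-7 - 42} = - \frac{2837}{3630} - \frac{1534}{-49} = - \frac{2837}{3630} - - \frac{1534}{49} = - \frac{2837}{3630} + \frac{1534}{49} = \frac{5429407}{177870}$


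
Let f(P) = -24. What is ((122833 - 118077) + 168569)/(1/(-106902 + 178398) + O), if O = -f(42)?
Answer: 2478408840/343181 ≈ 7221.9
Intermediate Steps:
O = 24 (O = -1*(-24) = 24)
((122833 - 118077) + 168569)/(1/(-106902 + 178398) + O) = ((122833 - 118077) + 168569)/(1/(-106902 + 178398) + 24) = (4756 + 168569)/(1/71496 + 24) = 173325/(1/71496 + 24) = 173325/(1715905/71496) = 173325*(71496/1715905) = 2478408840/343181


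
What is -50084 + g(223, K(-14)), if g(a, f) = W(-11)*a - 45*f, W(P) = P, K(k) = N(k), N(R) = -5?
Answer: -52312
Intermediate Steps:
K(k) = -5
g(a, f) = -45*f - 11*a (g(a, f) = -11*a - 45*f = -45*f - 11*a)
-50084 + g(223, K(-14)) = -50084 + (-45*(-5) - 11*223) = -50084 + (225 - 2453) = -50084 - 2228 = -52312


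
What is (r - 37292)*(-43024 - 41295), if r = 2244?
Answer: 2955212312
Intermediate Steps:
(r - 37292)*(-43024 - 41295) = (2244 - 37292)*(-43024 - 41295) = -35048*(-84319) = 2955212312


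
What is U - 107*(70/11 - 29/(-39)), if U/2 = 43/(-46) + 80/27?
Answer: -67172084/88803 ≈ -756.42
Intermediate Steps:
U = 2519/621 (U = 2*(43/(-46) + 80/27) = 2*(43*(-1/46) + 80*(1/27)) = 2*(-43/46 + 80/27) = 2*(2519/1242) = 2519/621 ≈ 4.0564)
U - 107*(70/11 - 29/(-39)) = 2519/621 - 107*(70/11 - 29/(-39)) = 2519/621 - 107*(70*(1/11) - 29*(-1/39)) = 2519/621 - 107*(70/11 + 29/39) = 2519/621 - 107*3049/429 = 2519/621 - 326243/429 = -67172084/88803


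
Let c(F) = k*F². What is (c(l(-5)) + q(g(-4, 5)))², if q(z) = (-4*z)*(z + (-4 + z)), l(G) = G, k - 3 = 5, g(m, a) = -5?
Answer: 6400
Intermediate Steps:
k = 8 (k = 3 + 5 = 8)
c(F) = 8*F²
q(z) = -4*z*(-4 + 2*z) (q(z) = (-4*z)*(-4 + 2*z) = -4*z*(-4 + 2*z))
(c(l(-5)) + q(g(-4, 5)))² = (8*(-5)² + 8*(-5)*(2 - 1*(-5)))² = (8*25 + 8*(-5)*(2 + 5))² = (200 + 8*(-5)*7)² = (200 - 280)² = (-80)² = 6400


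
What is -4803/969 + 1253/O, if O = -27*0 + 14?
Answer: 54615/646 ≈ 84.543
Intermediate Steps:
O = 14 (O = 0 + 14 = 14)
-4803/969 + 1253/O = -4803/969 + 1253/14 = -4803*1/969 + 1253*(1/14) = -1601/323 + 179/2 = 54615/646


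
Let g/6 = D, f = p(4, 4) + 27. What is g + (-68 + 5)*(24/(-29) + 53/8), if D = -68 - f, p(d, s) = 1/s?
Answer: -217323/232 ≈ -936.74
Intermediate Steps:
f = 109/4 (f = 1/4 + 27 = 109/4 ≈ 27.250)
D = -381/4 (D = -68 - 1*109/4 = -68 - 109/4 = -381/4 ≈ -95.250)
g = -1143/2 (g = 6*(-381/4) = -1143/2 ≈ -571.50)
g + (-68 + 5)*(24/(-29) + 53/8) = -1143/2 + (-68 + 5)*(24/(-29) + 53/8) = -1143/2 - 63*(24*(-1/29) + 53*(1/8)) = -1143/2 - 63*(-24/29 + 53/8) = -1143/2 - 63*1345/232 = -1143/2 - 84735/232 = -217323/232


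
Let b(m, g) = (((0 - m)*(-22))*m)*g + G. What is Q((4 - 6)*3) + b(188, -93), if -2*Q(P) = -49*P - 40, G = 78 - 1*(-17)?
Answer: -72313856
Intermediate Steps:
G = 95 (G = 78 + 17 = 95)
Q(P) = 20 + 49*P/2 (Q(P) = -(-49*P - 40)/2 = -(-40 - 49*P)/2 = 20 + 49*P/2)
b(m, g) = 95 + 22*g*m² (b(m, g) = (((0 - m)*(-22))*m)*g + 95 = ((-m*(-22))*m)*g + 95 = ((22*m)*m)*g + 95 = (22*m²)*g + 95 = 22*g*m² + 95 = 95 + 22*g*m²)
Q((4 - 6)*3) + b(188, -93) = (20 + 49*((4 - 6)*3)/2) + (95 + 22*(-93)*188²) = (20 + 49*(-2*3)/2) + (95 + 22*(-93)*35344) = (20 + (49/2)*(-6)) + (95 - 72313824) = (20 - 147) - 72313729 = -127 - 72313729 = -72313856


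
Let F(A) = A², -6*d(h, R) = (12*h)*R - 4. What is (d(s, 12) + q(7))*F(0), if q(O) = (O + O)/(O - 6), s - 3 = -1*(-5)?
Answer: 0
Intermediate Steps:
s = 8 (s = 3 - 1*(-5) = 3 + 5 = 8)
q(O) = 2*O/(-6 + O) (q(O) = (2*O)/(-6 + O) = 2*O/(-6 + O))
d(h, R) = ⅔ - 2*R*h (d(h, R) = -((12*h)*R - 4)/6 = -(12*R*h - 4)/6 = -(-4 + 12*R*h)/6 = ⅔ - 2*R*h)
(d(s, 12) + q(7))*F(0) = ((⅔ - 2*12*8) + 2*7/(-6 + 7))*0² = ((⅔ - 192) + 2*7/1)*0 = (-574/3 + 2*7*1)*0 = (-574/3 + 14)*0 = -532/3*0 = 0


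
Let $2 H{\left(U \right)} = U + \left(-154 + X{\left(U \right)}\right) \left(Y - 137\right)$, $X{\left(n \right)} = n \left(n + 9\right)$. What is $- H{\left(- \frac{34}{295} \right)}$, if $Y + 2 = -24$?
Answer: $- \frac{1099508551}{87025} \approx -12634.0$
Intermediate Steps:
$Y = -26$ ($Y = -2 - 24 = -26$)
$X{\left(n \right)} = n \left(9 + n\right)$
$H{\left(U \right)} = 12551 + \frac{U}{2} - \frac{163 U \left(9 + U\right)}{2}$ ($H{\left(U \right)} = \frac{U + \left(-154 + U \left(9 + U\right)\right) \left(-26 - 137\right)}{2} = \frac{U + \left(-154 + U \left(9 + U\right)\right) \left(-163\right)}{2} = \frac{U - \left(-25102 + 163 U \left(9 + U\right)\right)}{2} = \frac{25102 + U - 163 U \left(9 + U\right)}{2} = 12551 + \frac{U}{2} - \frac{163 U \left(9 + U\right)}{2}$)
$- H{\left(- \frac{34}{295} \right)} = - (12551 - 733 \left(- \frac{34}{295}\right) - \frac{163 \left(- \frac{34}{295}\right)^{2}}{2}) = - (12551 - 733 \left(\left(-34\right) \frac{1}{295}\right) - \frac{163 \left(\left(-34\right) \frac{1}{295}\right)^{2}}{2}) = - (12551 - - \frac{24922}{295} - \frac{163 \left(- \frac{34}{295}\right)^{2}}{2}) = - (12551 + \frac{24922}{295} - \frac{94214}{87025}) = \left(-1\right) \frac{1099508551}{87025} = - \frac{1099508551}{87025}$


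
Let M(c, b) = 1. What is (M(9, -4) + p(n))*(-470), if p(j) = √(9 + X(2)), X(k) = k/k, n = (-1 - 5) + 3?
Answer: -470 - 470*√10 ≈ -1956.3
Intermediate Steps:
n = -3 (n = -6 + 3 = -3)
X(k) = 1
p(j) = √10 (p(j) = √(9 + 1) = √10)
(M(9, -4) + p(n))*(-470) = (1 + √10)*(-470) = -470 - 470*√10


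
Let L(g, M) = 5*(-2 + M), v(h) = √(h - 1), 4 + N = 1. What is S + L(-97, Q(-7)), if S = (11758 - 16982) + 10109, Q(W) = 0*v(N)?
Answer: 4875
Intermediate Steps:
N = -3 (N = -4 + 1 = -3)
v(h) = √(-1 + h)
Q(W) = 0 (Q(W) = 0*√(-1 - 3) = 0*√(-4) = 0*(2*I) = 0)
L(g, M) = -10 + 5*M
S = 4885 (S = -5224 + 10109 = 4885)
S + L(-97, Q(-7)) = 4885 + (-10 + 5*0) = 4885 + (-10 + 0) = 4885 - 10 = 4875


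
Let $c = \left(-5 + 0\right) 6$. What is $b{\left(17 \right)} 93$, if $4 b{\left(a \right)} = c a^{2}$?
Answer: $- \frac{403155}{2} \approx -2.0158 \cdot 10^{5}$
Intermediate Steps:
$c = -30$ ($c = \left(-5\right) 6 = -30$)
$b{\left(a \right)} = - \frac{15 a^{2}}{2}$ ($b{\left(a \right)} = \frac{\left(-30\right) a^{2}}{4} = - \frac{15 a^{2}}{2}$)
$b{\left(17 \right)} 93 = - \frac{15 \cdot 17^{2}}{2} \cdot 93 = \left(- \frac{15}{2}\right) 289 \cdot 93 = \left(- \frac{4335}{2}\right) 93 = - \frac{403155}{2}$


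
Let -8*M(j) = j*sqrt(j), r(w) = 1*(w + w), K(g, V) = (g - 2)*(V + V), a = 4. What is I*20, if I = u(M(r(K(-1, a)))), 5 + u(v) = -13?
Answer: -360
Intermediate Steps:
K(g, V) = 2*V*(-2 + g) (K(g, V) = (-2 + g)*(2*V) = 2*V*(-2 + g))
r(w) = 2*w (r(w) = 1*(2*w) = 2*w)
M(j) = -j**(3/2)/8 (M(j) = -j*sqrt(j)/8 = -j**(3/2)/8)
u(v) = -18 (u(v) = -5 - 13 = -18)
I = -18
I*20 = -18*20 = -360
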